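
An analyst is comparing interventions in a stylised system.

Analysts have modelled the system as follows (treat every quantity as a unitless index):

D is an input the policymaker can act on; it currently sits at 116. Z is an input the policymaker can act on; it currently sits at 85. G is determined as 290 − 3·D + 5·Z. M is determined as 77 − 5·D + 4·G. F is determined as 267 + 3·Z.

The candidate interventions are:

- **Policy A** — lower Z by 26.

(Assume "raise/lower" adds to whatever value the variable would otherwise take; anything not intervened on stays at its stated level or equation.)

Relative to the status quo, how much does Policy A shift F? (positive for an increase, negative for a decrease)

Baseline:
  Z = 85
  F = 267 + 3·85 = 522
Policy A (Z − 26):
  Z = 85 − 26 = 59
  F = 267 + 3·59 = 444
Change in F: 444 − 522 = -78

-78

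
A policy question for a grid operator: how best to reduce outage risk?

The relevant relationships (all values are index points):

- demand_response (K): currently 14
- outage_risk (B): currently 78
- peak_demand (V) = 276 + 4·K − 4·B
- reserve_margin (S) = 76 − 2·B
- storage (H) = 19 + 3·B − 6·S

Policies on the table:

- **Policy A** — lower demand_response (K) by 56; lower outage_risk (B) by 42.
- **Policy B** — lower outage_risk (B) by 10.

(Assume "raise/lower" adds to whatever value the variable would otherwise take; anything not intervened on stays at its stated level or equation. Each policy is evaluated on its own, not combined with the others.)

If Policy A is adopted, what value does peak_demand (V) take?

Policy A (K − 56, B − 42):
  K = 14 − 56 = -42
  B = 78 − 42 = 36
  V = 276 + 4·(-42) − 4·36 = -36

-36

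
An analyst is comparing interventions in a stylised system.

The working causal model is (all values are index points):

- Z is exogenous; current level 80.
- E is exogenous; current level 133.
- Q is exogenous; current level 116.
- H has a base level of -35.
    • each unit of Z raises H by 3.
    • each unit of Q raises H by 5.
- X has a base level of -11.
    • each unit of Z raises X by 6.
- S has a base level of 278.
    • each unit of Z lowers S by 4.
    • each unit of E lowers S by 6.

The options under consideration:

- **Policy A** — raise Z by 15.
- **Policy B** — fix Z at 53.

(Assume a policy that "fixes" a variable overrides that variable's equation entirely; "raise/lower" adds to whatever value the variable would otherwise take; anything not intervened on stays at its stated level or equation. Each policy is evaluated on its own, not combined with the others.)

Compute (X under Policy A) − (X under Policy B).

252

Policy A (Z + 15):
  Z = 80 + 15 = 95
  X = -11 + 6·95 = 559
Policy B (Z := 53):
  Z = 53
  X = -11 + 6·53 = 307
X: 559 − 307 = 252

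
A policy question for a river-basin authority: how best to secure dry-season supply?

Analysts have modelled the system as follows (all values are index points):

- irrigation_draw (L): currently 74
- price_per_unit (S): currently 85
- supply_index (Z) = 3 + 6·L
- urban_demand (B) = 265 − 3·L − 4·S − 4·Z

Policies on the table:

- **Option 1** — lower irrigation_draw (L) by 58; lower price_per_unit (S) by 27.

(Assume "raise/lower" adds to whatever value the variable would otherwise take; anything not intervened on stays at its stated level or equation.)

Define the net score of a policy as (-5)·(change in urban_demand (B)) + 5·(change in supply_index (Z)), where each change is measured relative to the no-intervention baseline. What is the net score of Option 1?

Baseline:
  L = 74
  S = 85
  Z = 3 + 6·74 = 447
  B = 265 − 3·74 − 4·85 − 4·447 = -2085
Option 1 (L − 58, S − 27):
  L = 74 − 58 = 16
  S = 85 − 27 = 58
  Z = 3 + 6·16 = 99
  B = 265 − 3·16 − 4·58 − 4·99 = -411
ΔB = -411 − (-2085) = 1674; ΔZ = 99 − 447 = -348
Score = (-5)·1674 + 5·(-348) = -10110

-10110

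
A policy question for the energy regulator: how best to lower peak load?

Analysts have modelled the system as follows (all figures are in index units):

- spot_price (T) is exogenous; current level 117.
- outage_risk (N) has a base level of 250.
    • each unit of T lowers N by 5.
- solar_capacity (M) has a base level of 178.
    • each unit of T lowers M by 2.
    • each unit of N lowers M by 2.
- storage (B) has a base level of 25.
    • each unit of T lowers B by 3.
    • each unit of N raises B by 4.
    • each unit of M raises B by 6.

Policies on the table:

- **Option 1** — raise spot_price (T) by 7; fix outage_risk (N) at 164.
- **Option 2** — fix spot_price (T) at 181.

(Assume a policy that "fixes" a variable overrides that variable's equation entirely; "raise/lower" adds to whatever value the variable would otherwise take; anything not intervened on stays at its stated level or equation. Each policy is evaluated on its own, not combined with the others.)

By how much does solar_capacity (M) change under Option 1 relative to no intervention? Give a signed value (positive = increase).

-1012

Baseline:
  T = 117
  N = 250 − 5·117 = -335
  M = 178 − 2·117 − 2·(-335) = 614
Option 1 (T + 7, N := 164):
  T = 117 + 7 = 124
  N = 164
  M = 178 − 2·124 − 2·164 = -398
Change in M: -398 − 614 = -1012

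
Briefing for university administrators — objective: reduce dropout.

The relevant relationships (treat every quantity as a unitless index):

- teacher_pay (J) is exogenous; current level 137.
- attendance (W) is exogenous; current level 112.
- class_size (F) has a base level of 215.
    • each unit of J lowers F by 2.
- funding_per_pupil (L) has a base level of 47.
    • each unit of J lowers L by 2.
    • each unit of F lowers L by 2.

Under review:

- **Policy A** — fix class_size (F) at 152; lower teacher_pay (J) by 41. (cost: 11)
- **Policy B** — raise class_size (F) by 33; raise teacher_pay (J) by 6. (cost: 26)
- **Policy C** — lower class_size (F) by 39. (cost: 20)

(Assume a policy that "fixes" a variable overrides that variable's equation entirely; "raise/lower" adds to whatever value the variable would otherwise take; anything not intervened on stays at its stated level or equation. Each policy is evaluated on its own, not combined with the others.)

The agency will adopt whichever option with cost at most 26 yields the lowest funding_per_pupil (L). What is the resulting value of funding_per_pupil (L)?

-449

Policy A (F := 152, J − 41):
  J = 137 − 41 = 96
  F = 152
  L = 47 − 2·96 − 2·152 = -449
Policy B (F + 33, J + 6):
  J = 137 + 6 = 143
  F = 215 − 2·143 (+33 from intervention) = -38
  L = 47 − 2·143 − 2·(-38) = -163
Policy C (F − 39):
  J = 137
  F = 215 − 2·137 (−39 from intervention) = -98
  L = 47 − 2·137 − 2·(-98) = -31
Comparing — Policy A: L=-449, Policy B: L=-163, Policy C: L=-31. Lowest is -449 (Policy A).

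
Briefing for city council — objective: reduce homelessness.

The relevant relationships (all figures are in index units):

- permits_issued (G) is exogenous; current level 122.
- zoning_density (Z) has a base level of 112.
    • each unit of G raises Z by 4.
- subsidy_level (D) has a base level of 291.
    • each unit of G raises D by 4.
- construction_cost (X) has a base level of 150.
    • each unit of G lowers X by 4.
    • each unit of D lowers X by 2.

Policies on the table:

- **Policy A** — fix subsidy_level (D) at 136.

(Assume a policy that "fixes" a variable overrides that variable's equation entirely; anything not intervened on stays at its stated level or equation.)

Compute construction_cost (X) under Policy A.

-610

Policy A (D := 136):
  G = 122
  D = 136
  X = 150 − 4·122 − 2·136 = -610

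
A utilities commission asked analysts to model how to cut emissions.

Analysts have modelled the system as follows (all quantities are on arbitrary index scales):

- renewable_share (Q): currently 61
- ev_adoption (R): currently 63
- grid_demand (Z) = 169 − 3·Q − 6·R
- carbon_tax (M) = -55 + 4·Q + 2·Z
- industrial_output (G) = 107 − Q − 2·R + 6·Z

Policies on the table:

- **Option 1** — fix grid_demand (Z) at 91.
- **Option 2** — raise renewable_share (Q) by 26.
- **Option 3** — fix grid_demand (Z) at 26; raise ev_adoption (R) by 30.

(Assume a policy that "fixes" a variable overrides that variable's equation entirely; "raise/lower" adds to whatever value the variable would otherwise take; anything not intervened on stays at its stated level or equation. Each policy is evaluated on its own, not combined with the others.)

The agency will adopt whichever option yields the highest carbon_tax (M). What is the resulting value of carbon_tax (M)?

Option 1 (Z := 91):
  Q = 61
  R = 63
  Z = 91
  M = -55 + 4·61 + 2·91 = 371
Option 2 (Q + 26):
  Q = 61 + 26 = 87
  R = 63
  Z = 169 − 3·87 − 6·63 = -470
  M = -55 + 4·87 + 2·(-470) = -647
Option 3 (Z := 26, R + 30):
  Q = 61
  R = 63 + 30 = 93
  Z = 26
  M = -55 + 4·61 + 2·26 = 241
Comparing — Option 1: M=371, Option 2: M=-647, Option 3: M=241. Highest is 371 (Option 1).

371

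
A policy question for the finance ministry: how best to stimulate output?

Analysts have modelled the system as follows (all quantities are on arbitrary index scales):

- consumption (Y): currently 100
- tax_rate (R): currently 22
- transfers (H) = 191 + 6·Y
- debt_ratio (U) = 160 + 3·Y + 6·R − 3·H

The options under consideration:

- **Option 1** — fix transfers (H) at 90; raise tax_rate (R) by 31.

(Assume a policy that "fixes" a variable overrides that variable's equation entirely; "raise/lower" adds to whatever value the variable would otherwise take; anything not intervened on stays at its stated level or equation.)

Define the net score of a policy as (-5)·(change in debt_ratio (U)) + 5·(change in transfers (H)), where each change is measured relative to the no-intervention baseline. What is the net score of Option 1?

Baseline:
  Y = 100
  R = 22
  H = 191 + 6·100 = 791
  U = 160 + 3·100 + 6·22 − 3·791 = -1781
Option 1 (H := 90, R + 31):
  Y = 100
  R = 22 + 31 = 53
  H = 90
  U = 160 + 3·100 + 6·53 − 3·90 = 508
ΔU = 508 − (-1781) = 2289; ΔH = 90 − 791 = -701
Score = (-5)·2289 + 5·(-701) = -14950

-14950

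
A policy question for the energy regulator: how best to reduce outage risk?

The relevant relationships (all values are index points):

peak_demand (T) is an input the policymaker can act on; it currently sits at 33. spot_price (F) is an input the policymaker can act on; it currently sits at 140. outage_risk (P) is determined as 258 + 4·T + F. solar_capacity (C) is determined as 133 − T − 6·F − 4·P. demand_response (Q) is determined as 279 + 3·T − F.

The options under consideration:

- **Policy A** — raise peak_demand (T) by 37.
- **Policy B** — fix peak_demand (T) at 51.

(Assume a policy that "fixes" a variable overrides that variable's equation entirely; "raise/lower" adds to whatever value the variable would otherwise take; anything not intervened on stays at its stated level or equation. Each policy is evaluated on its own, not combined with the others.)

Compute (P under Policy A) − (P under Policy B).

Policy A (T + 37):
  T = 33 + 37 = 70
  F = 140
  P = 258 + 4·70 + 140 = 678
Policy B (T := 51):
  T = 51
  F = 140
  P = 258 + 4·51 + 140 = 602
P: 678 − 602 = 76

76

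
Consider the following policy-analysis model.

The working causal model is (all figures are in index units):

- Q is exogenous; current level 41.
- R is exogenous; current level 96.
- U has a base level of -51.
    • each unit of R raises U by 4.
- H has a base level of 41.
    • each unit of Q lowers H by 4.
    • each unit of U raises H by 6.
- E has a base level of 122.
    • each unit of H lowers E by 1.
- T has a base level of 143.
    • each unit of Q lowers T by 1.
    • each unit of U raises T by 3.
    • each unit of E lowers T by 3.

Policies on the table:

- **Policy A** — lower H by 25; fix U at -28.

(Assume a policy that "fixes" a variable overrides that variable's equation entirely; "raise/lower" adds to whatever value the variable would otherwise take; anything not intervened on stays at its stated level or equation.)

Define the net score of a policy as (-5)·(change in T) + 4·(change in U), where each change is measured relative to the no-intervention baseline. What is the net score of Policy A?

36836

Baseline:
  Q = 41
  R = 96
  U = -51 + 4·96 = 333
  H = 41 − 4·41 + 6·333 = 1875
  E = 122 − 1875 = -1753
  T = 143 − 41 + 3·333 − 3·(-1753) = 6360
Policy A (H − 25, U := -28):
  Q = 41
  R = 96
  U = -28
  H = 41 − 4·41 + 6·(-28) (−25 from intervention) = -316
  E = 122 − (-316) = 438
  T = 143 − 41 + 3·(-28) − 3·438 = -1296
ΔT = -1296 − 6360 = -7656; ΔU = -28 − 333 = -361
Score = (-5)·(-7656) + 4·(-361) = 36836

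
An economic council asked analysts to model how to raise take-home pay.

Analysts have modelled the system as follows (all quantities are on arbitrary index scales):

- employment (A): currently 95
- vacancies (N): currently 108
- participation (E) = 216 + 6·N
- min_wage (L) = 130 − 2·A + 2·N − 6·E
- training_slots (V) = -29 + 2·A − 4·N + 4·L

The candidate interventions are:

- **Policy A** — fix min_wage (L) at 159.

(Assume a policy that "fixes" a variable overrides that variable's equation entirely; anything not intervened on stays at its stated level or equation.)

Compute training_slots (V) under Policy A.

365

Policy A (L := 159):
  A = 95
  N = 108
  E = 216 + 6·108 = 864
  L = 159
  V = -29 + 2·95 − 4·108 + 4·159 = 365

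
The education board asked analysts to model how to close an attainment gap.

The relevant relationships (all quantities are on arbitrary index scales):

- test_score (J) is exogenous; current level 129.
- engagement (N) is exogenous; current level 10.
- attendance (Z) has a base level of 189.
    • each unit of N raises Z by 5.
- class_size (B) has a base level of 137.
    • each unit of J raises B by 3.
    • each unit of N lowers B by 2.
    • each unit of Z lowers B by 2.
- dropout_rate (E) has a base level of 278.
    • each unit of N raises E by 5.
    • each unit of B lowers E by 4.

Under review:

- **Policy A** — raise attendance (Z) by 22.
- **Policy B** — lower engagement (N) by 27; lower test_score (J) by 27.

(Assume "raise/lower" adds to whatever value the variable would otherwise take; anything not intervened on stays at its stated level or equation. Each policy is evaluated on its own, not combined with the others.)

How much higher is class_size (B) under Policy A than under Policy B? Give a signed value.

Policy A (Z + 22):
  J = 129
  N = 10
  Z = 189 + 5·10 (+22 from intervention) = 261
  B = 137 + 3·129 − 2·10 − 2·261 = -18
Policy B (N − 27, J − 27):
  J = 129 − 27 = 102
  N = 10 − 27 = -17
  Z = 189 + 5·(-17) = 104
  B = 137 + 3·102 − 2·(-17) − 2·104 = 269
B: -18 − 269 = -287

-287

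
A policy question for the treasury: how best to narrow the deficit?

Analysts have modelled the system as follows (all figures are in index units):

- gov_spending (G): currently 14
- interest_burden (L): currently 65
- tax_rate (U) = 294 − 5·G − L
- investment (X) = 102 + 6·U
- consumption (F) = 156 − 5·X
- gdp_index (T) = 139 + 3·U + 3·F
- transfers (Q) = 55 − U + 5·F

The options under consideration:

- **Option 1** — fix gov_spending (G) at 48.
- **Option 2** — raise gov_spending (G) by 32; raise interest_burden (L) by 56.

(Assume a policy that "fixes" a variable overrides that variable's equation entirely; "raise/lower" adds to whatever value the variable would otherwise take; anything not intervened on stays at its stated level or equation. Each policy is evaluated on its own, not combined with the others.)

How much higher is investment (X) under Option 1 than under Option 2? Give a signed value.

276

Option 1 (G := 48):
  G = 48
  L = 65
  U = 294 − 5·48 − 65 = -11
  X = 102 + 6·(-11) = 36
Option 2 (G + 32, L + 56):
  G = 14 + 32 = 46
  L = 65 + 56 = 121
  U = 294 − 5·46 − 121 = -57
  X = 102 + 6·(-57) = -240
X: 36 − (-240) = 276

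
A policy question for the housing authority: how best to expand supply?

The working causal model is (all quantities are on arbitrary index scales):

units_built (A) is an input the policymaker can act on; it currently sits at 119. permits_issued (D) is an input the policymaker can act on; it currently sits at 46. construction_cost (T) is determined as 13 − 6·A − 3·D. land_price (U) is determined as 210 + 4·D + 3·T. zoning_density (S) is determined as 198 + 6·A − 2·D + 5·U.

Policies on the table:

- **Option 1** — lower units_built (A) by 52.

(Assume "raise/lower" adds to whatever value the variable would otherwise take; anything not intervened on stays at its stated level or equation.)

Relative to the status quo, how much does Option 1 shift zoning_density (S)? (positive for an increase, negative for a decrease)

Baseline:
  A = 119
  D = 46
  T = 13 − 6·119 − 3·46 = -839
  U = 210 + 4·46 + 3·(-839) = -2123
  S = 198 + 6·119 − 2·46 + 5·(-2123) = -9795
Option 1 (A − 52):
  A = 119 − 52 = 67
  D = 46
  T = 13 − 6·67 − 3·46 = -527
  U = 210 + 4·46 + 3·(-527) = -1187
  S = 198 + 6·67 − 2·46 + 5·(-1187) = -5427
Change in S: -5427 − (-9795) = 4368

4368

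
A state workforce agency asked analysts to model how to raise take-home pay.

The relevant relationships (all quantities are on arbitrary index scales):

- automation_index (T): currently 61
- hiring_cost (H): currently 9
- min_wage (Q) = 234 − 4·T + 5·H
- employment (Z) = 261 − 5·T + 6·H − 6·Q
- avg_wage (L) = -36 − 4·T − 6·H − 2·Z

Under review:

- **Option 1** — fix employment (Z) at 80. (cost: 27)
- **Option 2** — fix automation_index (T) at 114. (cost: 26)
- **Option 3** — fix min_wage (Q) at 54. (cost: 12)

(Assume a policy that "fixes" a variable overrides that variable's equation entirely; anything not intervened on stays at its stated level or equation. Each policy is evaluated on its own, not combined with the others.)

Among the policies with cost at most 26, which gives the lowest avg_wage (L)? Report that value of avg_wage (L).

Option 2 (T := 114):
  T = 114
  H = 9
  Q = 234 − 4·114 + 5·9 = -177
  Z = 261 − 5·114 + 6·9 − 6·(-177) = 807
  L = -36 − 4·114 − 6·9 − 2·807 = -2160
Option 3 (Q := 54):
  T = 61
  H = 9
  Q = 54
  Z = 261 − 5·61 + 6·9 − 6·54 = -314
  L = -36 − 4·61 − 6·9 − 2·(-314) = 294
Comparing — Option 2: L=-2160, Option 3: L=294. Lowest is -2160 (Option 2).

-2160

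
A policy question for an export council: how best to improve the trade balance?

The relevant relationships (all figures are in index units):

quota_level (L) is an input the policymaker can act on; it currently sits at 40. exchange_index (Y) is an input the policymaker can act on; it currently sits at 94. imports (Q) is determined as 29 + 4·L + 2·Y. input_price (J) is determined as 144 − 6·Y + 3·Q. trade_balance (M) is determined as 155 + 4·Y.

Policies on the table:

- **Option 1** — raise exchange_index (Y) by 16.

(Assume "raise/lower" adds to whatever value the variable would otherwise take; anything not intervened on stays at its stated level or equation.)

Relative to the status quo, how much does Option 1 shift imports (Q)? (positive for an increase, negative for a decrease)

32

Baseline:
  L = 40
  Y = 94
  Q = 29 + 4·40 + 2·94 = 377
Option 1 (Y + 16):
  L = 40
  Y = 94 + 16 = 110
  Q = 29 + 4·40 + 2·110 = 409
Change in Q: 409 − 377 = 32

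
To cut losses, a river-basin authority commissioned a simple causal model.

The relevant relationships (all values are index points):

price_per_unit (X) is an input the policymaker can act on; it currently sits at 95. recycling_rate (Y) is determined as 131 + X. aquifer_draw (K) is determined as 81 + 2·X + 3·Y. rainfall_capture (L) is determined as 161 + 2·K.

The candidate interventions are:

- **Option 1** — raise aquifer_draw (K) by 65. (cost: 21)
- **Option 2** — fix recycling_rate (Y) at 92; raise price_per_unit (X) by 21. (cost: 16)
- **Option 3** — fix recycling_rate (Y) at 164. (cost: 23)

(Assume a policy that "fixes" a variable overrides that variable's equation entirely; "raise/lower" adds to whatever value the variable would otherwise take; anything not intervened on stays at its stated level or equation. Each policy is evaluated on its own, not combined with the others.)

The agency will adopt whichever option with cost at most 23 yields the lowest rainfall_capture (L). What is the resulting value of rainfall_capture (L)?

1339

Option 1 (K + 65):
  X = 95
  Y = 131 + 95 = 226
  K = 81 + 2·95 + 3·226 (+65 from intervention) = 1014
  L = 161 + 2·1014 = 2189
Option 2 (Y := 92, X + 21):
  X = 95 + 21 = 116
  Y = 92
  K = 81 + 2·116 + 3·92 = 589
  L = 161 + 2·589 = 1339
Option 3 (Y := 164):
  X = 95
  Y = 164
  K = 81 + 2·95 + 3·164 = 763
  L = 161 + 2·763 = 1687
Comparing — Option 1: L=2189, Option 2: L=1339, Option 3: L=1687. Lowest is 1339 (Option 2).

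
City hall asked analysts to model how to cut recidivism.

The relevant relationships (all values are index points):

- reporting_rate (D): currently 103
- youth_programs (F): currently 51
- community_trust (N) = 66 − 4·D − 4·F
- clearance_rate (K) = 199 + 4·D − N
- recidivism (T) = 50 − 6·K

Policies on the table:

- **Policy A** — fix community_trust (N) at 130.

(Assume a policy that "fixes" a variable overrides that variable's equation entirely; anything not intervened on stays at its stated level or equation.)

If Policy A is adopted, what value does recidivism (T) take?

Policy A (N := 130):
  D = 103
  F = 51
  N = 130
  K = 199 + 4·103 − 130 = 481
  T = 50 − 6·481 = -2836

-2836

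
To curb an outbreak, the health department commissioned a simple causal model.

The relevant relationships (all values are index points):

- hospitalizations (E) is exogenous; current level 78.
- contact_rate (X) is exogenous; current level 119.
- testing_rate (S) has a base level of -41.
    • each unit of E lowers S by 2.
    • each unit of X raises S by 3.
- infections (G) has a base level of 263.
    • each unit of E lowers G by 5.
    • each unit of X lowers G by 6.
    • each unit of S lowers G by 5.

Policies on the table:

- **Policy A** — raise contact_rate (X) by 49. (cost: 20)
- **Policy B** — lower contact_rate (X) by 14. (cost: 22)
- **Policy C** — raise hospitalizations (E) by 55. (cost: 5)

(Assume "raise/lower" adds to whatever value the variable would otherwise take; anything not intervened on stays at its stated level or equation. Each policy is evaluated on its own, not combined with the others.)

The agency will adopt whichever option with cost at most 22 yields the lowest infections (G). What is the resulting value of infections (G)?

-2670

Policy A (X + 49):
  E = 78
  X = 119 + 49 = 168
  S = -41 − 2·78 + 3·168 = 307
  G = 263 − 5·78 − 6·168 − 5·307 = -2670
Policy B (X − 14):
  E = 78
  X = 119 − 14 = 105
  S = -41 − 2·78 + 3·105 = 118
  G = 263 − 5·78 − 6·105 − 5·118 = -1347
Policy C (E + 55):
  E = 78 + 55 = 133
  X = 119
  S = -41 − 2·133 + 3·119 = 50
  G = 263 − 5·133 − 6·119 − 5·50 = -1366
Comparing — Policy A: G=-2670, Policy B: G=-1347, Policy C: G=-1366. Lowest is -2670 (Policy A).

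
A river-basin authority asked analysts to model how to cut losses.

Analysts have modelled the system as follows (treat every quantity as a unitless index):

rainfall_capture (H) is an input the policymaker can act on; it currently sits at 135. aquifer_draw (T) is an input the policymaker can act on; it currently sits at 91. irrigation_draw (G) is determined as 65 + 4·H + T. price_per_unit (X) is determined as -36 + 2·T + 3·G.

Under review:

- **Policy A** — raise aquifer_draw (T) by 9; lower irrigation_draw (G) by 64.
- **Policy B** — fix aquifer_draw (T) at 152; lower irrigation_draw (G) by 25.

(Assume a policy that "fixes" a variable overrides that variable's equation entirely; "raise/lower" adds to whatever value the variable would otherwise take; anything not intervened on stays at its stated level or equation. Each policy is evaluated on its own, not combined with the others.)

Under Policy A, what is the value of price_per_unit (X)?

Policy A (T + 9, G − 64):
  H = 135
  T = 91 + 9 = 100
  G = 65 + 4·135 + 100 (−64 from intervention) = 641
  X = -36 + 2·100 + 3·641 = 2087

2087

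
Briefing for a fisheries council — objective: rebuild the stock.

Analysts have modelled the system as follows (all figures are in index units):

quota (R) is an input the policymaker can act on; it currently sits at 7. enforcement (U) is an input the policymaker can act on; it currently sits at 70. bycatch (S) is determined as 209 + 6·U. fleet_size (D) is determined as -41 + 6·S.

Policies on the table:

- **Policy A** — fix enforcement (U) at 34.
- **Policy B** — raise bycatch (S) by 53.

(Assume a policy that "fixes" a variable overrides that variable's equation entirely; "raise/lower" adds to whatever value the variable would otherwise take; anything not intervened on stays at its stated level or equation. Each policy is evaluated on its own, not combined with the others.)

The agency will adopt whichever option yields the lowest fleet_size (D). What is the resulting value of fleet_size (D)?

Policy A (U := 34):
  U = 34
  S = 209 + 6·34 = 413
  D = -41 + 6·413 = 2437
Policy B (S + 53):
  U = 70
  S = 209 + 6·70 (+53 from intervention) = 682
  D = -41 + 6·682 = 4051
Comparing — Policy A: D=2437, Policy B: D=4051. Lowest is 2437 (Policy A).

2437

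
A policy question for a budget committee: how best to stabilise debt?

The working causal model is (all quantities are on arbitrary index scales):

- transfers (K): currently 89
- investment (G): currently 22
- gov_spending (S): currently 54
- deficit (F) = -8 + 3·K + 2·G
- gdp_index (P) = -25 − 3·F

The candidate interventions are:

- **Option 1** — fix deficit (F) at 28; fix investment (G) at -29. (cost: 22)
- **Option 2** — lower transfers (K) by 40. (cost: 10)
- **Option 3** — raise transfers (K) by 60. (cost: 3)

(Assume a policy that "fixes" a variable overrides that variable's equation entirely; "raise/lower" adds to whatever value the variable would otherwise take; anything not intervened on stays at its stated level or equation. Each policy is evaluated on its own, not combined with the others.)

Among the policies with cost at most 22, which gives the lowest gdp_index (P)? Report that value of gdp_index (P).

-1474

Option 1 (F := 28, G := -29):
  K = 89
  G = -29
  F = 28
  P = -25 − 3·28 = -109
Option 2 (K − 40):
  K = 89 − 40 = 49
  G = 22
  F = -8 + 3·49 + 2·22 = 183
  P = -25 − 3·183 = -574
Option 3 (K + 60):
  K = 89 + 60 = 149
  G = 22
  F = -8 + 3·149 + 2·22 = 483
  P = -25 − 3·483 = -1474
Comparing — Option 1: P=-109, Option 2: P=-574, Option 3: P=-1474. Lowest is -1474 (Option 3).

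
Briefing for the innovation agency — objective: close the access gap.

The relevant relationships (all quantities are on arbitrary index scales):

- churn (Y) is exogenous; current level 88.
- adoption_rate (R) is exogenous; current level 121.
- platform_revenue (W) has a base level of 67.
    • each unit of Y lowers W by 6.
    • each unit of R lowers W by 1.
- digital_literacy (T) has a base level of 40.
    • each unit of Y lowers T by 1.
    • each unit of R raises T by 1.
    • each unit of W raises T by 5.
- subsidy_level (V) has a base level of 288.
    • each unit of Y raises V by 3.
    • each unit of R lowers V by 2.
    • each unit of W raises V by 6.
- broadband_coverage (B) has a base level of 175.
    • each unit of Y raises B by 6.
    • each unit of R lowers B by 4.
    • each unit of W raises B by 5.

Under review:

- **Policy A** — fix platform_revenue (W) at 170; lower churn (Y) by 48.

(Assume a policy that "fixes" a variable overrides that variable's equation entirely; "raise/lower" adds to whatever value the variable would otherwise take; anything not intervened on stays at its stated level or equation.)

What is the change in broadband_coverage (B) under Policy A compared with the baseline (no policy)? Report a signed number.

Baseline:
  Y = 88
  R = 121
  W = 67 − 6·88 − 121 = -582
  B = 175 + 6·88 − 4·121 + 5·(-582) = -2691
Policy A (W := 170, Y − 48):
  Y = 88 − 48 = 40
  R = 121
  W = 170
  B = 175 + 6·40 − 4·121 + 5·170 = 781
Change in B: 781 − (-2691) = 3472

3472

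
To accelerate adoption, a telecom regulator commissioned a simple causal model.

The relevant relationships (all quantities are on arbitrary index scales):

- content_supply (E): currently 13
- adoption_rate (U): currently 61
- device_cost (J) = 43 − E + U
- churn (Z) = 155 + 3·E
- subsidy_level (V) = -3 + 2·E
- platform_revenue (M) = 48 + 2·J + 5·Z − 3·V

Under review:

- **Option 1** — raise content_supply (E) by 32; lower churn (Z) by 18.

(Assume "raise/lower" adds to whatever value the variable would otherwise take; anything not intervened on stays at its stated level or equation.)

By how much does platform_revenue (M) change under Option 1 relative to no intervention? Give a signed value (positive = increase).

Baseline:
  E = 13
  U = 61
  J = 43 − 13 + 61 = 91
  Z = 155 + 3·13 = 194
  V = -3 + 2·13 = 23
  M = 48 + 2·91 + 5·194 − 3·23 = 1131
Option 1 (E + 32, Z − 18):
  E = 13 + 32 = 45
  U = 61
  J = 43 − 45 + 61 = 59
  Z = 155 + 3·45 (−18 from intervention) = 272
  V = -3 + 2·45 = 87
  M = 48 + 2·59 + 5·272 − 3·87 = 1265
Change in M: 1265 − 1131 = 134

134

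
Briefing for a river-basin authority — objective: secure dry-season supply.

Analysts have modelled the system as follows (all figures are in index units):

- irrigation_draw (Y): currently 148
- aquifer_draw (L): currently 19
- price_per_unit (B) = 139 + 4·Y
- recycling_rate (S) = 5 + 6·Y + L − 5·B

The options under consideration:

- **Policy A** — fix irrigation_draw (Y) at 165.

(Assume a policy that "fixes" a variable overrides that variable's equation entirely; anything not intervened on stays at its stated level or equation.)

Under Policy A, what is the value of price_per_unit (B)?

799

Policy A (Y := 165):
  Y = 165
  B = 139 + 4·165 = 799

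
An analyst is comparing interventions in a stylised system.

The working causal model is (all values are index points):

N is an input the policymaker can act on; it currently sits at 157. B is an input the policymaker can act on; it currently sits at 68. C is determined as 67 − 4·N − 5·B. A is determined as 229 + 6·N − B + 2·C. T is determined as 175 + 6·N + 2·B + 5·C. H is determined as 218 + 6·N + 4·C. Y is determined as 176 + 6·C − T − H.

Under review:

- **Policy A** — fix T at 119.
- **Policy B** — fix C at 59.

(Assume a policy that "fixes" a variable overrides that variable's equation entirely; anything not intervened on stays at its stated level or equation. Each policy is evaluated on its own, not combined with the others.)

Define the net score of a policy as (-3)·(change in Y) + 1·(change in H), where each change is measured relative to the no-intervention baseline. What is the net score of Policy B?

Baseline:
  N = 157
  B = 68
  C = 67 − 4·157 − 5·68 = -901
  T = 175 + 6·157 + 2·68 + 5·(-901) = -3252
  H = 218 + 6·157 + 4·(-901) = -2444
  Y = 176 + 6·(-901) − (-3252) − (-2444) = 466
Policy B (C := 59):
  N = 157
  B = 68
  C = 59
  T = 175 + 6·157 + 2·68 + 5·59 = 1548
  H = 218 + 6·157 + 4·59 = 1396
  Y = 176 + 6·59 − 1548 − 1396 = -2414
ΔY = -2414 − 466 = -2880; ΔH = 1396 − (-2444) = 3840
Score = (-3)·(-2880) + 1·3840 = 12480

12480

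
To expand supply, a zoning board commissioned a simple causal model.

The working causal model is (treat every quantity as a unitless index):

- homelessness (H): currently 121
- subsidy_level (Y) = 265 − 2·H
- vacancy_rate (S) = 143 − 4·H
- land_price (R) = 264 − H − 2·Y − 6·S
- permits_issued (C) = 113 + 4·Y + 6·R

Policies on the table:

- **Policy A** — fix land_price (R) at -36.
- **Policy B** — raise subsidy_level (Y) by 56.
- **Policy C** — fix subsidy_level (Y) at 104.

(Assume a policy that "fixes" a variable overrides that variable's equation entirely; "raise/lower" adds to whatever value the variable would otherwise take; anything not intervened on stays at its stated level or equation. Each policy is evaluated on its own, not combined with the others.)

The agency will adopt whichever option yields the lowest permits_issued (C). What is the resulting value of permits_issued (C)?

Policy A (R := -36):
  H = 121
  Y = 265 − 2·121 = 23
  S = 143 − 4·121 = -341
  R = -36
  C = 113 + 4·23 + 6·(-36) = -11
Policy B (Y + 56):
  H = 121
  Y = 265 − 2·121 (+56 from intervention) = 79
  S = 143 − 4·121 = -341
  R = 264 − 121 − 2·79 − 6·(-341) = 2031
  C = 113 + 4·79 + 6·2031 = 12615
Policy C (Y := 104):
  H = 121
  Y = 104
  S = 143 − 4·121 = -341
  R = 264 − 121 − 2·104 − 6·(-341) = 1981
  C = 113 + 4·104 + 6·1981 = 12415
Comparing — Policy A: C=-11, Policy B: C=12615, Policy C: C=12415. Lowest is -11 (Policy A).

-11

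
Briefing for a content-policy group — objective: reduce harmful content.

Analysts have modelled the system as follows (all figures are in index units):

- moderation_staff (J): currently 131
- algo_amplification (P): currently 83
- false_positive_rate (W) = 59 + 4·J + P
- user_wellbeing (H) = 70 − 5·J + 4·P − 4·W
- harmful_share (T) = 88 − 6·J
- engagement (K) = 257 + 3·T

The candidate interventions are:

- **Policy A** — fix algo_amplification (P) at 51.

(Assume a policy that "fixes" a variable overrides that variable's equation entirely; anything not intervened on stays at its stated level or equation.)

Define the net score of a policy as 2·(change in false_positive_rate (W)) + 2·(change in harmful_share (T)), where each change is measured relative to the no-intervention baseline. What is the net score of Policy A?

-64

Baseline:
  J = 131
  P = 83
  W = 59 + 4·131 + 83 = 666
  T = 88 − 6·131 = -698
Policy A (P := 51):
  J = 131
  P = 51
  W = 59 + 4·131 + 51 = 634
  T = 88 − 6·131 = -698
ΔW = 634 − 666 = -32; ΔT = -698 − (-698) = 0
Score = 2·(-32) + 2·0 = -64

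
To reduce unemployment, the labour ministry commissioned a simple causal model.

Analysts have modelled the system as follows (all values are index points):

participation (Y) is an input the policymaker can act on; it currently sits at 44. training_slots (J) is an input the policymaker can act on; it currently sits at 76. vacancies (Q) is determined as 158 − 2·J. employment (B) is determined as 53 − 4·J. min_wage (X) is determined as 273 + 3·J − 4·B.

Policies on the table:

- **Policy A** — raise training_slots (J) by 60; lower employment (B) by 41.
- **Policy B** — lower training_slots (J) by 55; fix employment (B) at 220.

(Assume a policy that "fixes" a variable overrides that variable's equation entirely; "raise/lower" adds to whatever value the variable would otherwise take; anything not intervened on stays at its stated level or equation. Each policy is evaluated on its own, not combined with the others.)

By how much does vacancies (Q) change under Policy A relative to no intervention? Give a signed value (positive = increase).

Baseline:
  J = 76
  Q = 158 − 2·76 = 6
Policy A (J + 60, B − 41):
  J = 76 + 60 = 136
  Q = 158 − 2·136 = -114
Change in Q: -114 − 6 = -120

-120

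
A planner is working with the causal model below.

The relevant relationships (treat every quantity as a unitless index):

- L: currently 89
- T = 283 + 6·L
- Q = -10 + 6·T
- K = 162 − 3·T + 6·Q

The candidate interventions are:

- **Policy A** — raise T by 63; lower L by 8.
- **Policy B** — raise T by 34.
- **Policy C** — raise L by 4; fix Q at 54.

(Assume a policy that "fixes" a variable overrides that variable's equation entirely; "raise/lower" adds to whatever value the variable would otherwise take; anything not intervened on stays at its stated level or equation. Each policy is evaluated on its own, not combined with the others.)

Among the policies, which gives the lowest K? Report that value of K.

Policy A (T + 63, L − 8):
  L = 89 − 8 = 81
  T = 283 + 6·81 (+63 from intervention) = 832
  Q = -10 + 6·832 = 4982
  K = 162 − 3·832 + 6·4982 = 27558
Policy B (T + 34):
  L = 89
  T = 283 + 6·89 (+34 from intervention) = 851
  Q = -10 + 6·851 = 5096
  K = 162 − 3·851 + 6·5096 = 28185
Policy C (L + 4, Q := 54):
  L = 89 + 4 = 93
  T = 283 + 6·93 = 841
  Q = 54
  K = 162 − 3·841 + 6·54 = -2037
Comparing — Policy A: K=27558, Policy B: K=28185, Policy C: K=-2037. Lowest is -2037 (Policy C).

-2037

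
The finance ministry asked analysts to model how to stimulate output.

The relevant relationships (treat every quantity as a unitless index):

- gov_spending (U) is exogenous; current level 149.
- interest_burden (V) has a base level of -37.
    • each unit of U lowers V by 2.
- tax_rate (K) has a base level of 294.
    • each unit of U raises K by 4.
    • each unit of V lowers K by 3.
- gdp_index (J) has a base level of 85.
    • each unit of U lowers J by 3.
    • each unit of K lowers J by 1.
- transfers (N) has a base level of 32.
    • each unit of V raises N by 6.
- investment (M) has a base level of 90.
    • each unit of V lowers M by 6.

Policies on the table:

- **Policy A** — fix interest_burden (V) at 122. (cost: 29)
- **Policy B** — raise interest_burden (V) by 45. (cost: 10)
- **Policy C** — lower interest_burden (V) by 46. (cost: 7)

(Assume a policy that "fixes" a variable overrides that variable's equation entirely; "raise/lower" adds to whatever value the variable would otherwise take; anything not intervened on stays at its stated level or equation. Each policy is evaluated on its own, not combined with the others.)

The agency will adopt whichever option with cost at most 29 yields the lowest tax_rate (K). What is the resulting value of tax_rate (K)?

524

Policy A (V := 122):
  U = 149
  V = 122
  K = 294 + 4·149 − 3·122 = 524
Policy B (V + 45):
  U = 149
  V = -37 − 2·149 (+45 from intervention) = -290
  K = 294 + 4·149 − 3·(-290) = 1760
Policy C (V − 46):
  U = 149
  V = -37 − 2·149 (−46 from intervention) = -381
  K = 294 + 4·149 − 3·(-381) = 2033
Comparing — Policy A: K=524, Policy B: K=1760, Policy C: K=2033. Lowest is 524 (Policy A).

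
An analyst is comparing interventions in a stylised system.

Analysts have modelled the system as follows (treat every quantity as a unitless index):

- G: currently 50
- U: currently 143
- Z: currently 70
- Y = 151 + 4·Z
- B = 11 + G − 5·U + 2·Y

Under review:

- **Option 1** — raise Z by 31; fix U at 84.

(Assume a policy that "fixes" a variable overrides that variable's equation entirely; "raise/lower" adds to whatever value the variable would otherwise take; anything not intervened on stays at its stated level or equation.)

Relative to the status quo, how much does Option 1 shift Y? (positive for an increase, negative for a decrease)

124

Baseline:
  Z = 70
  Y = 151 + 4·70 = 431
Option 1 (Z + 31, U := 84):
  Z = 70 + 31 = 101
  Y = 151 + 4·101 = 555
Change in Y: 555 − 431 = 124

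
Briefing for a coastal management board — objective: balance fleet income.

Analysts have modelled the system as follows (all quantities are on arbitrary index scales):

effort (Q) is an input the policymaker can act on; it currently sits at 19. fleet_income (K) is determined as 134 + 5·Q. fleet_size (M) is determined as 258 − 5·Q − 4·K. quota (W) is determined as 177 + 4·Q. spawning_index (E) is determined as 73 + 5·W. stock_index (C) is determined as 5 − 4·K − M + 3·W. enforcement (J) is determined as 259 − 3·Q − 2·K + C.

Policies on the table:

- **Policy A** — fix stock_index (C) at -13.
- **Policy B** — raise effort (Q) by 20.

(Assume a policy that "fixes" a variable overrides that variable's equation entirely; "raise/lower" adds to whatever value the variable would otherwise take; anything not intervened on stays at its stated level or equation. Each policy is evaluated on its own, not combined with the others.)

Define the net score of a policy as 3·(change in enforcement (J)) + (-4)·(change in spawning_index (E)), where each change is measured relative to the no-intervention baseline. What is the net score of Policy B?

-1360

Baseline:
  Q = 19
  K = 134 + 5·19 = 229
  M = 258 − 5·19 − 4·229 = -753
  W = 177 + 4·19 = 253
  E = 73 + 5·253 = 1338
  C = 5 − 4·229 − (-753) + 3·253 = 601
  J = 259 − 3·19 − 2·229 + 601 = 345
Policy B (Q + 20):
  Q = 19 + 20 = 39
  K = 134 + 5·39 = 329
  M = 258 − 5·39 − 4·329 = -1253
  W = 177 + 4·39 = 333
  E = 73 + 5·333 = 1738
  C = 5 − 4·329 − (-1253) + 3·333 = 941
  J = 259 − 3·39 − 2·329 + 941 = 425
ΔJ = 425 − 345 = 80; ΔE = 1738 − 1338 = 400
Score = 3·80 + (-4)·400 = -1360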